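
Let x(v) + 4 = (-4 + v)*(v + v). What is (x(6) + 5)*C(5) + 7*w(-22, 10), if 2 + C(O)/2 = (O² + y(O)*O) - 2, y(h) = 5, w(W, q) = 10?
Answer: 2370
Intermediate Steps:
C(O) = -8 + 2*O² + 10*O (C(O) = -4 + 2*((O² + 5*O) - 2) = -4 + 2*(-2 + O² + 5*O) = -4 + (-4 + 2*O² + 10*O) = -8 + 2*O² + 10*O)
x(v) = -4 + 2*v*(-4 + v) (x(v) = -4 + (-4 + v)*(v + v) = -4 + (-4 + v)*(2*v) = -4 + 2*v*(-4 + v))
(x(6) + 5)*C(5) + 7*w(-22, 10) = ((-4 - 8*6 + 2*6²) + 5)*(-8 + 2*5² + 10*5) + 7*10 = ((-4 - 48 + 2*36) + 5)*(-8 + 2*25 + 50) + 70 = ((-4 - 48 + 72) + 5)*(-8 + 50 + 50) + 70 = (20 + 5)*92 + 70 = 25*92 + 70 = 2300 + 70 = 2370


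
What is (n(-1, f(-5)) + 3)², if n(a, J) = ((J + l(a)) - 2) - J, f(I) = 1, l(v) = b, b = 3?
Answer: 16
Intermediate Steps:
l(v) = 3
n(a, J) = 1 (n(a, J) = ((J + 3) - 2) - J = ((3 + J) - 2) - J = (1 + J) - J = 1)
(n(-1, f(-5)) + 3)² = (1 + 3)² = 4² = 16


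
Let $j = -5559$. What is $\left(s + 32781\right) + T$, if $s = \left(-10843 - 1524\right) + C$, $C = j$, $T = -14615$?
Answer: $240$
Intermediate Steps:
$C = -5559$
$s = -17926$ ($s = \left(-10843 - 1524\right) - 5559 = -12367 - 5559 = -17926$)
$\left(s + 32781\right) + T = \left(-17926 + 32781\right) - 14615 = 14855 - 14615 = 240$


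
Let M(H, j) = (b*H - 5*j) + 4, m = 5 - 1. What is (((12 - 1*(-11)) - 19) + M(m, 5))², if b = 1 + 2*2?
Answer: 9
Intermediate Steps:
m = 4
b = 5 (b = 1 + 4 = 5)
M(H, j) = 4 - 5*j + 5*H (M(H, j) = (5*H - 5*j) + 4 = (-5*j + 5*H) + 4 = 4 - 5*j + 5*H)
(((12 - 1*(-11)) - 19) + M(m, 5))² = (((12 - 1*(-11)) - 19) + (4 - 5*5 + 5*4))² = (((12 + 11) - 19) + (4 - 25 + 20))² = ((23 - 19) - 1)² = (4 - 1)² = 3² = 9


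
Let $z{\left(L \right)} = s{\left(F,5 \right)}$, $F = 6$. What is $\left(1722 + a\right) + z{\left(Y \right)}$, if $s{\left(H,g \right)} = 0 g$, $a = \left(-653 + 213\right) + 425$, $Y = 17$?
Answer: $1707$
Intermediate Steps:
$a = -15$ ($a = -440 + 425 = -15$)
$s{\left(H,g \right)} = 0$
$z{\left(L \right)} = 0$
$\left(1722 + a\right) + z{\left(Y \right)} = \left(1722 - 15\right) + 0 = 1707 + 0 = 1707$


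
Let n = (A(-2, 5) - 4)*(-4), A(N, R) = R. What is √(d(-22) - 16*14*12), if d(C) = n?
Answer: 2*I*√673 ≈ 51.884*I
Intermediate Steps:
n = -4 (n = (5 - 4)*(-4) = 1*(-4) = -4)
d(C) = -4
√(d(-22) - 16*14*12) = √(-4 - 16*14*12) = √(-4 - 224*12) = √(-4 - 2688) = √(-2692) = 2*I*√673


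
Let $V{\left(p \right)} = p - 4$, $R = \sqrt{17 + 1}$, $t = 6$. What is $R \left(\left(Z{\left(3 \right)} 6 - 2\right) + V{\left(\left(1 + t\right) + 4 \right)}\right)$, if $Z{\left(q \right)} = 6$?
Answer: $123 \sqrt{2} \approx 173.95$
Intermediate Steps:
$R = 3 \sqrt{2}$ ($R = \sqrt{18} = 3 \sqrt{2} \approx 4.2426$)
$V{\left(p \right)} = -4 + p$ ($V{\left(p \right)} = p - 4 = -4 + p$)
$R \left(\left(Z{\left(3 \right)} 6 - 2\right) + V{\left(\left(1 + t\right) + 4 \right)}\right) = 3 \sqrt{2} \left(\left(6 \cdot 6 - 2\right) + \left(-4 + \left(\left(1 + 6\right) + 4\right)\right)\right) = 3 \sqrt{2} \left(\left(36 - 2\right) + \left(-4 + \left(7 + 4\right)\right)\right) = 3 \sqrt{2} \left(34 + \left(-4 + 11\right)\right) = 3 \sqrt{2} \left(34 + 7\right) = 3 \sqrt{2} \cdot 41 = 123 \sqrt{2}$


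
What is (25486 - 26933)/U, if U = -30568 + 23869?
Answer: 1447/6699 ≈ 0.21600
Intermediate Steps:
U = -6699
(25486 - 26933)/U = (25486 - 26933)/(-6699) = -1447*(-1/6699) = 1447/6699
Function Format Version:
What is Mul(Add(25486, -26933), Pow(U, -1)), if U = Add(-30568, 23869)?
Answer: Rational(1447, 6699) ≈ 0.21600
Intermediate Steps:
U = -6699
Mul(Add(25486, -26933), Pow(U, -1)) = Mul(Add(25486, -26933), Pow(-6699, -1)) = Mul(-1447, Rational(-1, 6699)) = Rational(1447, 6699)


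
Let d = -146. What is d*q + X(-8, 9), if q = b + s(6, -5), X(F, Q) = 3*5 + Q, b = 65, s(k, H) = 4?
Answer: -10050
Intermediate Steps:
X(F, Q) = 15 + Q
q = 69 (q = 65 + 4 = 69)
d*q + X(-8, 9) = -146*69 + (15 + 9) = -10074 + 24 = -10050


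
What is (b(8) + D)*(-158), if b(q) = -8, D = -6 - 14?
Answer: 4424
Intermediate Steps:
D = -20
(b(8) + D)*(-158) = (-8 - 20)*(-158) = -28*(-158) = 4424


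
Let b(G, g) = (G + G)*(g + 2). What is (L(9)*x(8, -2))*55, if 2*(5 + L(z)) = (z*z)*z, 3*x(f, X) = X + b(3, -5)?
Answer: -395450/3 ≈ -1.3182e+5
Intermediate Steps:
b(G, g) = 2*G*(2 + g) (b(G, g) = (2*G)*(2 + g) = 2*G*(2 + g))
x(f, X) = -6 + X/3 (x(f, X) = (X + 2*3*(2 - 5))/3 = (X + 2*3*(-3))/3 = (X - 18)/3 = (-18 + X)/3 = -6 + X/3)
L(z) = -5 + z³/2 (L(z) = -5 + ((z*z)*z)/2 = -5 + (z²*z)/2 = -5 + z³/2)
(L(9)*x(8, -2))*55 = ((-5 + (½)*9³)*(-6 + (⅓)*(-2)))*55 = ((-5 + (½)*729)*(-6 - ⅔))*55 = ((-5 + 729/2)*(-20/3))*55 = ((719/2)*(-20/3))*55 = -7190/3*55 = -395450/3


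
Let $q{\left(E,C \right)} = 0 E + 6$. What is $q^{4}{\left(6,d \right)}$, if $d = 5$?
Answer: $1296$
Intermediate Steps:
$q{\left(E,C \right)} = 6$ ($q{\left(E,C \right)} = 0 + 6 = 6$)
$q^{4}{\left(6,d \right)} = 6^{4} = 1296$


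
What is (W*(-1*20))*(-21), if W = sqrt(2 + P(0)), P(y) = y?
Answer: 420*sqrt(2) ≈ 593.97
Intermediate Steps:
W = sqrt(2) (W = sqrt(2 + 0) = sqrt(2) ≈ 1.4142)
(W*(-1*20))*(-21) = (sqrt(2)*(-1*20))*(-21) = (sqrt(2)*(-20))*(-21) = -20*sqrt(2)*(-21) = 420*sqrt(2)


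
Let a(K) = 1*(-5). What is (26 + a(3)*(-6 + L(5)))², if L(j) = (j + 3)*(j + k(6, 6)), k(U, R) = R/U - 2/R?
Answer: 262144/9 ≈ 29127.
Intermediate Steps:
k(U, R) = -2/R + R/U
L(j) = (3 + j)*(⅔ + j) (L(j) = (j + 3)*(j + (-2/6 + 6/6)) = (3 + j)*(j + (-2*⅙ + 6*(⅙))) = (3 + j)*(j + (-⅓ + 1)) = (3 + j)*(j + ⅔) = (3 + j)*(⅔ + j))
a(K) = -5
(26 + a(3)*(-6 + L(5)))² = (26 - 5*(-6 + (2 + 5² + (11/3)*5)))² = (26 - 5*(-6 + (2 + 25 + 55/3)))² = (26 - 5*(-6 + 136/3))² = (26 - 5*118/3)² = (26 - 590/3)² = (-512/3)² = 262144/9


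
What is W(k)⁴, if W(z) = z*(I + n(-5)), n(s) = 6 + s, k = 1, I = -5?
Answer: 256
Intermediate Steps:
W(z) = -4*z (W(z) = z*(-5 + (6 - 5)) = z*(-5 + 1) = z*(-4) = -4*z)
W(k)⁴ = (-4*1)⁴ = (-4)⁴ = 256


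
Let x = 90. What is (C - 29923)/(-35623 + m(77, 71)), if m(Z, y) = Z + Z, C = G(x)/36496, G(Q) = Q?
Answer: 546034859/647238312 ≈ 0.84364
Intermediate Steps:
C = 45/18248 (C = 90/36496 = 90*(1/36496) = 45/18248 ≈ 0.0024660)
m(Z, y) = 2*Z
(C - 29923)/(-35623 + m(77, 71)) = (45/18248 - 29923)/(-35623 + 2*77) = -546034859/(18248*(-35623 + 154)) = -546034859/18248/(-35469) = -546034859/18248*(-1/35469) = 546034859/647238312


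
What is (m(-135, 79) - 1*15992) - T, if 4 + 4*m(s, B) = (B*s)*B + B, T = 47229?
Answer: -273836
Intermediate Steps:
m(s, B) = -1 + B/4 + s*B²/4 (m(s, B) = -1 + ((B*s)*B + B)/4 = -1 + (s*B² + B)/4 = -1 + (B + s*B²)/4 = -1 + (B/4 + s*B²/4) = -1 + B/4 + s*B²/4)
(m(-135, 79) - 1*15992) - T = ((-1 + (¼)*79 + (¼)*(-135)*79²) - 1*15992) - 1*47229 = ((-1 + 79/4 + (¼)*(-135)*6241) - 15992) - 47229 = ((-1 + 79/4 - 842535/4) - 15992) - 47229 = (-210615 - 15992) - 47229 = -226607 - 47229 = -273836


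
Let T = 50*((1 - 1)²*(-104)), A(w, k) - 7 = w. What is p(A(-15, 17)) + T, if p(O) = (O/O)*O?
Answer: -8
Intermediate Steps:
A(w, k) = 7 + w
p(O) = O (p(O) = 1*O = O)
T = 0 (T = 50*(0²*(-104)) = 50*(0*(-104)) = 50*0 = 0)
p(A(-15, 17)) + T = (7 - 15) + 0 = -8 + 0 = -8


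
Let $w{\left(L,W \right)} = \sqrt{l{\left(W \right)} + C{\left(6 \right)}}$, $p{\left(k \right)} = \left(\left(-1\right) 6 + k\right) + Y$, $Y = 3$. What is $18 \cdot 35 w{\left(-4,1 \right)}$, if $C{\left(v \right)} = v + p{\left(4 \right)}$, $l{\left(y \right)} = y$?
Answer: $1260 \sqrt{2} \approx 1781.9$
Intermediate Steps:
$p{\left(k \right)} = -3 + k$ ($p{\left(k \right)} = \left(\left(-1\right) 6 + k\right) + 3 = \left(-6 + k\right) + 3 = -3 + k$)
$C{\left(v \right)} = 1 + v$ ($C{\left(v \right)} = v + \left(-3 + 4\right) = v + 1 = 1 + v$)
$w{\left(L,W \right)} = \sqrt{7 + W}$ ($w{\left(L,W \right)} = \sqrt{W + \left(1 + 6\right)} = \sqrt{W + 7} = \sqrt{7 + W}$)
$18 \cdot 35 w{\left(-4,1 \right)} = 18 \cdot 35 \sqrt{7 + 1} = 630 \sqrt{8} = 630 \cdot 2 \sqrt{2} = 1260 \sqrt{2}$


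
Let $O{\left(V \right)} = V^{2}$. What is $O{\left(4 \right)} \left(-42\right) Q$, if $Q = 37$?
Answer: $-24864$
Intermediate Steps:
$O{\left(4 \right)} \left(-42\right) Q = 4^{2} \left(-42\right) 37 = 16 \left(-42\right) 37 = \left(-672\right) 37 = -24864$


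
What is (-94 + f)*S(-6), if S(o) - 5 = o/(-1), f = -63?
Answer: -1727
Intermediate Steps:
S(o) = 5 - o (S(o) = 5 + o/(-1) = 5 + o*(-1) = 5 - o)
(-94 + f)*S(-6) = (-94 - 63)*(5 - 1*(-6)) = -157*(5 + 6) = -157*11 = -1727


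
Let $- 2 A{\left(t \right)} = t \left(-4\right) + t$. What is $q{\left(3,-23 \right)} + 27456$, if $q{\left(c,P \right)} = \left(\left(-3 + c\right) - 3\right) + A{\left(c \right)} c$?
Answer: $\frac{54933}{2} \approx 27467.0$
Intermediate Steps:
$A{\left(t \right)} = \frac{3 t}{2}$ ($A{\left(t \right)} = - \frac{t \left(-4\right) + t}{2} = - \frac{- 4 t + t}{2} = - \frac{\left(-3\right) t}{2} = \frac{3 t}{2}$)
$q{\left(c,P \right)} = -6 + c + \frac{3 c^{2}}{2}$ ($q{\left(c,P \right)} = \left(\left(-3 + c\right) - 3\right) + \frac{3 c}{2} c = \left(-6 + c\right) + \frac{3 c^{2}}{2} = -6 + c + \frac{3 c^{2}}{2}$)
$q{\left(3,-23 \right)} + 27456 = \left(-6 + 3 + \frac{3 \cdot 3^{2}}{2}\right) + 27456 = \left(-6 + 3 + \frac{3}{2} \cdot 9\right) + 27456 = \left(-6 + 3 + \frac{27}{2}\right) + 27456 = \frac{21}{2} + 27456 = \frac{54933}{2}$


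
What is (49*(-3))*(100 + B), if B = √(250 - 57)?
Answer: -14700 - 147*√193 ≈ -16742.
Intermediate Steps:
B = √193 ≈ 13.892
(49*(-3))*(100 + B) = (49*(-3))*(100 + √193) = -147*(100 + √193) = -14700 - 147*√193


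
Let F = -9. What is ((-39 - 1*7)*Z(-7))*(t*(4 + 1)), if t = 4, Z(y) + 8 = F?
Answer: 15640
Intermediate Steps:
Z(y) = -17 (Z(y) = -8 - 9 = -17)
((-39 - 1*7)*Z(-7))*(t*(4 + 1)) = ((-39 - 1*7)*(-17))*(4*(4 + 1)) = ((-39 - 7)*(-17))*(4*5) = -46*(-17)*20 = 782*20 = 15640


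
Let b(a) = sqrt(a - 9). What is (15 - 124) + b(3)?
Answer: -109 + I*sqrt(6) ≈ -109.0 + 2.4495*I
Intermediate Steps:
b(a) = sqrt(-9 + a)
(15 - 124) + b(3) = (15 - 124) + sqrt(-9 + 3) = -109 + sqrt(-6) = -109 + I*sqrt(6)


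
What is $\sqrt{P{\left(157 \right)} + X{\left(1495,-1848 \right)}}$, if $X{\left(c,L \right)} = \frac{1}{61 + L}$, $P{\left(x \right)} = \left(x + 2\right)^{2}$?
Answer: $\frac{\sqrt{80731559902}}{1787} \approx 159.0$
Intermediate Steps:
$P{\left(x \right)} = \left(2 + x\right)^{2}$
$\sqrt{P{\left(157 \right)} + X{\left(1495,-1848 \right)}} = \sqrt{\left(2 + 157\right)^{2} + \frac{1}{61 - 1848}} = \sqrt{159^{2} + \frac{1}{-1787}} = \sqrt{25281 - \frac{1}{1787}} = \sqrt{\frac{45177146}{1787}} = \frac{\sqrt{80731559902}}{1787}$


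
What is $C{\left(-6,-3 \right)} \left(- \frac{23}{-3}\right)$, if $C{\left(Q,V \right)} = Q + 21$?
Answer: $115$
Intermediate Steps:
$C{\left(Q,V \right)} = 21 + Q$
$C{\left(-6,-3 \right)} \left(- \frac{23}{-3}\right) = \left(21 - 6\right) \left(- \frac{23}{-3}\right) = 15 \left(\left(-23\right) \left(- \frac{1}{3}\right)\right) = 15 \cdot \frac{23}{3} = 115$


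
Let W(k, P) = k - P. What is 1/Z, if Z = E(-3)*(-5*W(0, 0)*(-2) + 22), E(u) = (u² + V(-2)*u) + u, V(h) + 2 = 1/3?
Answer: 1/242 ≈ 0.0041322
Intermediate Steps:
V(h) = -5/3 (V(h) = -2 + 1/3 = -2 + ⅓ = -5/3)
E(u) = u² - 2*u/3 (E(u) = (u² - 5*u/3) + u = u² - 2*u/3)
Z = 242 (Z = ((⅓)*(-3)*(-2 + 3*(-3)))*(-5*(0 - 1*0)*(-2) + 22) = ((⅓)*(-3)*(-2 - 9))*(-5*(0 + 0)*(-2) + 22) = ((⅓)*(-3)*(-11))*(-5*0*(-2) + 22) = 11*(0*(-2) + 22) = 11*(0 + 22) = 11*22 = 242)
1/Z = 1/242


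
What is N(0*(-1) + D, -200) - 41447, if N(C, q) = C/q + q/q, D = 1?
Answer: -8289201/200 ≈ -41446.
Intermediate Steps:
N(C, q) = 1 + C/q (N(C, q) = C/q + 1 = 1 + C/q)
N(0*(-1) + D, -200) - 41447 = ((0*(-1) + 1) - 200)/(-200) - 41447 = -((0 + 1) - 200)/200 - 41447 = -(1 - 200)/200 - 41447 = -1/200*(-199) - 41447 = 199/200 - 41447 = -8289201/200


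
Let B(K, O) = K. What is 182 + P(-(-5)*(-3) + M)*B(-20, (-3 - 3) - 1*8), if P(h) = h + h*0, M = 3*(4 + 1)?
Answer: 182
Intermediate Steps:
M = 15 (M = 3*5 = 15)
P(h) = h (P(h) = h + 0 = h)
182 + P(-(-5)*(-3) + M)*B(-20, (-3 - 3) - 1*8) = 182 + (-(-5)*(-3) + 15)*(-20) = 182 + (-5*3 + 15)*(-20) = 182 + (-15 + 15)*(-20) = 182 + 0*(-20) = 182 + 0 = 182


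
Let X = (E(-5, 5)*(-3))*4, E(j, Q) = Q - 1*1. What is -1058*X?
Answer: 50784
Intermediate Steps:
E(j, Q) = -1 + Q (E(j, Q) = Q - 1 = -1 + Q)
X = -48 (X = ((-1 + 5)*(-3))*4 = (4*(-3))*4 = -12*4 = -48)
-1058*X = -1058*(-48) = 50784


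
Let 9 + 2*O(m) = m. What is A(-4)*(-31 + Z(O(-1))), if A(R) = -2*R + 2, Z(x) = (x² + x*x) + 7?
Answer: 260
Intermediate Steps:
O(m) = -9/2 + m/2
Z(x) = 7 + 2*x² (Z(x) = (x² + x²) + 7 = 2*x² + 7 = 7 + 2*x²)
A(R) = 2 - 2*R
A(-4)*(-31 + Z(O(-1))) = (2 - 2*(-4))*(-31 + (7 + 2*(-9/2 + (½)*(-1))²)) = (2 + 8)*(-31 + (7 + 2*(-9/2 - ½)²)) = 10*(-31 + (7 + 2*(-5)²)) = 10*(-31 + (7 + 2*25)) = 10*(-31 + (7 + 50)) = 10*(-31 + 57) = 10*26 = 260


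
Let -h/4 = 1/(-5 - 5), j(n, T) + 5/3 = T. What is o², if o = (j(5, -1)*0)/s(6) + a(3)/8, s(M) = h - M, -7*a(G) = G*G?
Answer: 81/3136 ≈ 0.025829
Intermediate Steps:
j(n, T) = -5/3 + T
a(G) = -G²/7 (a(G) = -G*G/7 = -G²/7)
h = ⅖ (h = -4/(-5 - 5) = -4/(-10) = -4*(-⅒) = ⅖ ≈ 0.40000)
s(M) = ⅖ - M
o = -9/56 (o = ((-5/3 - 1)*0)/(⅖ - 1*6) - ⅐*3²/8 = (-8/3*0)/(⅖ - 6) - ⅐*9*(⅛) = 0/(-28/5) - 9/7*⅛ = 0*(-5/28) - 9/56 = 0 - 9/56 = -9/56 ≈ -0.16071)
o² = (-9/56)² = 81/3136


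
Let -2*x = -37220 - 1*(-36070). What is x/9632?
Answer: 575/9632 ≈ 0.059697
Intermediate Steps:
x = 575 (x = -(-37220 - 1*(-36070))/2 = -(-37220 + 36070)/2 = -½*(-1150) = 575)
x/9632 = 575/9632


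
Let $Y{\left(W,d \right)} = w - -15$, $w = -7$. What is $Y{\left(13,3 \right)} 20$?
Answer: $160$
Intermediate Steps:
$Y{\left(W,d \right)} = 8$ ($Y{\left(W,d \right)} = -7 - -15 = -7 + 15 = 8$)
$Y{\left(13,3 \right)} 20 = 8 \cdot 20 = 160$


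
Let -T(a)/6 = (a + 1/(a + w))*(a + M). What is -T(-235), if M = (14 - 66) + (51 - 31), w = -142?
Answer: 141930792/377 ≈ 3.7647e+5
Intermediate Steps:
M = -32 (M = -52 + 20 = -32)
T(a) = -6*(-32 + a)*(a + 1/(-142 + a)) (T(a) = -6*(a + 1/(a - 142))*(a - 32) = -6*(a + 1/(-142 + a))*(-32 + a) = -6*(-32 + a)*(a + 1/(-142 + a)))
-T(-235) = -6*(32 - 1*(-235)³ - 4545*(-235) + 174*(-235)²)/(-142 - 235) = -6*(32 - 1*(-12977875) + 1068075 + 174*55225)/(-377) = -6*(-1)*(32 + 12977875 + 1068075 + 9609150)/377 = -6*(-1)*23655132/377 = -1*(-141930792/377) = 141930792/377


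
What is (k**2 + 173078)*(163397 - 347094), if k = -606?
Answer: -99254060858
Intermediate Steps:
(k**2 + 173078)*(163397 - 347094) = ((-606)**2 + 173078)*(163397 - 347094) = (367236 + 173078)*(-183697) = 540314*(-183697) = -99254060858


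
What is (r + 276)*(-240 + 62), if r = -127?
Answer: -26522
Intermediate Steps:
(r + 276)*(-240 + 62) = (-127 + 276)*(-240 + 62) = 149*(-178) = -26522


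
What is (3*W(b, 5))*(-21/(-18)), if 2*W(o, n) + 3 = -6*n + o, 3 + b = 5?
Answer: -217/4 ≈ -54.250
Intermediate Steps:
b = 2 (b = -3 + 5 = 2)
W(o, n) = -3/2 + o/2 - 3*n (W(o, n) = -3/2 + (-6*n + o)/2 = -3/2 + (o - 6*n)/2 = -3/2 + (o/2 - 3*n) = -3/2 + o/2 - 3*n)
(3*W(b, 5))*(-21/(-18)) = (3*(-3/2 + (½)*2 - 3*5))*(-21/(-18)) = (3*(-3/2 + 1 - 15))*(-21*(-1/18)) = (3*(-31/2))*(7/6) = -93/2*7/6 = -217/4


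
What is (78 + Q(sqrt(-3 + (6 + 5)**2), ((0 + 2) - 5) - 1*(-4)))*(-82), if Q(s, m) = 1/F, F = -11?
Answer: -70274/11 ≈ -6388.5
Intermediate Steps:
Q(s, m) = -1/11 (Q(s, m) = 1/(-11) = -1/11)
(78 + Q(sqrt(-3 + (6 + 5)**2), ((0 + 2) - 5) - 1*(-4)))*(-82) = (78 - 1/11)*(-82) = (857/11)*(-82) = -70274/11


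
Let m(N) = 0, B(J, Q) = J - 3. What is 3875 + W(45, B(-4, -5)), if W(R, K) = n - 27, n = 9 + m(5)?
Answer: 3857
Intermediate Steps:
B(J, Q) = -3 + J
n = 9 (n = 9 + 0 = 9)
W(R, K) = -18 (W(R, K) = 9 - 27 = -18)
3875 + W(45, B(-4, -5)) = 3875 - 18 = 3857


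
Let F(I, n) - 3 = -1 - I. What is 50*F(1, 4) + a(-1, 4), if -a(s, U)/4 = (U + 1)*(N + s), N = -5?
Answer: 170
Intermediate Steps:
a(s, U) = -4*(1 + U)*(-5 + s) (a(s, U) = -4*(U + 1)*(-5 + s) = -4*(1 + U)*(-5 + s))
F(I, n) = 2 - I (F(I, n) = 3 + (-1 - I) = 2 - I)
50*F(1, 4) + a(-1, 4) = 50*(2 - 1*1) + (20 - 4*(-1) + 20*4 - 4*4*(-1)) = 50*(2 - 1) + (20 + 4 + 80 + 16) = 50*1 + 120 = 50 + 120 = 170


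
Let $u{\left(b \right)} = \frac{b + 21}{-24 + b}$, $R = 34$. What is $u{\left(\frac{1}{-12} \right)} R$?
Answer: $- \frac{502}{17} \approx -29.529$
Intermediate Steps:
$u{\left(b \right)} = \frac{21 + b}{-24 + b}$
$u{\left(\frac{1}{-12} \right)} R = \frac{21 + \frac{1}{-12}}{-24 + \frac{1}{-12}} \cdot 34 = \frac{21 - \frac{1}{12}}{-24 - \frac{1}{12}} \cdot 34 = \frac{1}{- \frac{289}{12}} \cdot \frac{251}{12} \cdot 34 = \left(- \frac{12}{289}\right) \frac{251}{12} \cdot 34 = \left(- \frac{251}{289}\right) 34 = - \frac{502}{17}$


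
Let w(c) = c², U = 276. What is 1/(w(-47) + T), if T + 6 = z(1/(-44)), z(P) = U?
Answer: 1/2479 ≈ 0.00040339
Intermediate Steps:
z(P) = 276
T = 270 (T = -6 + 276 = 270)
1/(w(-47) + T) = 1/((-47)² + 270) = 1/(2209 + 270) = 1/2479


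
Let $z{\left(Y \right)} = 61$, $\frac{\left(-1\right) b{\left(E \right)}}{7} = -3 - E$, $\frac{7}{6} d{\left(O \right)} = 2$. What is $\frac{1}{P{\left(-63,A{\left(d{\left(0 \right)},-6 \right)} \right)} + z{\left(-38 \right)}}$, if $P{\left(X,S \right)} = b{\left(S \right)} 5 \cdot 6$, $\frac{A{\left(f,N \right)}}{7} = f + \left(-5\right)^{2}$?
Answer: $\frac{1}{39961} \approx 2.5024 \cdot 10^{-5}$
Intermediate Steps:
$d{\left(O \right)} = \frac{12}{7}$ ($d{\left(O \right)} = \frac{6}{7} \cdot 2 = \frac{12}{7}$)
$b{\left(E \right)} = 21 + 7 E$ ($b{\left(E \right)} = - 7 \left(-3 - E\right) = 21 + 7 E$)
$A{\left(f,N \right)} = 175 + 7 f$ ($A{\left(f,N \right)} = 7 \left(f + \left(-5\right)^{2}\right) = 7 \left(f + 25\right) = 7 \left(25 + f\right) = 175 + 7 f$)
$P{\left(X,S \right)} = 630 + 210 S$ ($P{\left(X,S \right)} = \left(21 + 7 S\right) 5 \cdot 6 = \left(105 + 35 S\right) 6 = 630 + 210 S$)
$\frac{1}{P{\left(-63,A{\left(d{\left(0 \right)},-6 \right)} \right)} + z{\left(-38 \right)}} = \frac{1}{\left(630 + 210 \left(175 + 7 \cdot \frac{12}{7}\right)\right) + 61} = \frac{1}{\left(630 + 210 \left(175 + 12\right)\right) + 61} = \frac{1}{\left(630 + 210 \cdot 187\right) + 61} = \frac{1}{\left(630 + 39270\right) + 61} = \frac{1}{39900 + 61} = \frac{1}{39961}$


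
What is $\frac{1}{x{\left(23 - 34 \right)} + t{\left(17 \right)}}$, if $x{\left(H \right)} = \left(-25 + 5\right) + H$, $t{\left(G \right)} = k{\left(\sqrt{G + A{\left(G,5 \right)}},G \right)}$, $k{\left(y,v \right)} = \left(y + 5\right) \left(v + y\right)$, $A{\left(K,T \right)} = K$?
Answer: $- \frac{1}{99} + \frac{\sqrt{34}}{396} \approx 0.0046236$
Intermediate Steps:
$k{\left(y,v \right)} = \left(5 + y\right) \left(v + y\right)$
$t{\left(G \right)} = 7 G + \sqrt{2} G^{\frac{3}{2}} + 5 \sqrt{2} \sqrt{G}$ ($t{\left(G \right)} = \left(\sqrt{G + G}\right)^{2} + 5 G + 5 \sqrt{G + G} + G \sqrt{G + G} = \left(\sqrt{2 G}\right)^{2} + 5 G + 5 \sqrt{2 G} + G \sqrt{2 G} = \left(\sqrt{2} \sqrt{G}\right)^{2} + 5 G + 5 \sqrt{2} \sqrt{G} + G \sqrt{2} \sqrt{G} = 2 G + 5 G + 5 \sqrt{2} \sqrt{G} + \sqrt{2} G^{\frac{3}{2}} = 7 G + \sqrt{2} G^{\frac{3}{2}} + 5 \sqrt{2} \sqrt{G}$)
$x{\left(H \right)} = -20 + H$
$\frac{1}{x{\left(23 - 34 \right)} + t{\left(17 \right)}} = \frac{1}{\left(-20 + \left(23 - 34\right)\right) + \left(7 \cdot 17 + \sqrt{2} \cdot 17^{\frac{3}{2}} + 5 \sqrt{2} \sqrt{17}\right)} = \frac{1}{\left(-20 - 11\right) + \left(119 + \sqrt{2} \cdot 17 \sqrt{17} + 5 \sqrt{34}\right)} = \frac{1}{-31 + \left(119 + 17 \sqrt{34} + 5 \sqrt{34}\right)} = \frac{1}{-31 + \left(119 + 22 \sqrt{34}\right)} = \frac{1}{88 + 22 \sqrt{34}}$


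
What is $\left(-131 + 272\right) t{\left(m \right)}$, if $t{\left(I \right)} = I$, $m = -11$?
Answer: $-1551$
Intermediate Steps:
$\left(-131 + 272\right) t{\left(m \right)} = \left(-131 + 272\right) \left(-11\right) = 141 \left(-11\right) = -1551$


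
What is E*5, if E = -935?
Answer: -4675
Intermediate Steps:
E*5 = -935*5 = -4675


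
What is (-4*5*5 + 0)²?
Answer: 10000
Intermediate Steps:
(-4*5*5 + 0)² = (-20*5 + 0)² = (-100 + 0)² = (-100)² = 10000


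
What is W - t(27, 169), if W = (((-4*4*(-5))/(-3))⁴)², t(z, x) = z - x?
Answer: 1677721600931662/6561 ≈ 2.5571e+11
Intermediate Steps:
W = 1677721600000000/6561 (W = ((-16*(-5)*(-⅓))⁴)² = ((80*(-⅓))⁴)² = ((-80/3)⁴)² = (40960000/81)² = 1677721600000000/6561 ≈ 2.5571e+11)
W - t(27, 169) = 1677721600000000/6561 - (27 - 1*169) = 1677721600000000/6561 - (27 - 169) = 1677721600000000/6561 - 1*(-142) = 1677721600000000/6561 + 142 = 1677721600931662/6561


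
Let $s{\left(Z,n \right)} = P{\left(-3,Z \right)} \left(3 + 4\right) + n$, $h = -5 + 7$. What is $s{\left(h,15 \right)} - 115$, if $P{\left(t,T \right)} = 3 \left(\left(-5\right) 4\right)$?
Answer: $-520$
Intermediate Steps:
$h = 2$
$P{\left(t,T \right)} = -60$ ($P{\left(t,T \right)} = 3 \left(-20\right) = -60$)
$s{\left(Z,n \right)} = -420 + n$ ($s{\left(Z,n \right)} = - 60 \left(3 + 4\right) + n = \left(-60\right) 7 + n = -420 + n$)
$s{\left(h,15 \right)} - 115 = \left(-420 + 15\right) - 115 = -405 - 115 = -520$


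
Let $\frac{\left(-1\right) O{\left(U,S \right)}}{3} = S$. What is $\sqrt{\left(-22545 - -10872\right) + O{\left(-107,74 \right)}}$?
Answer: $i \sqrt{11895} \approx 109.06 i$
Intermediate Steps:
$O{\left(U,S \right)} = - 3 S$
$\sqrt{\left(-22545 - -10872\right) + O{\left(-107,74 \right)}} = \sqrt{\left(-22545 - -10872\right) - 222} = \sqrt{\left(-22545 + 10872\right) - 222} = \sqrt{-11673 - 222} = \sqrt{-11895} = i \sqrt{11895}$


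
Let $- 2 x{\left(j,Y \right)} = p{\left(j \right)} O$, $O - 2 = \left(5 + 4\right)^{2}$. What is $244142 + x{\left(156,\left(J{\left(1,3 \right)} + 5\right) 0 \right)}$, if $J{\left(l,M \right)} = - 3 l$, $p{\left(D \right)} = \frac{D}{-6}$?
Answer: $245221$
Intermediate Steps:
$p{\left(D \right)} = - \frac{D}{6}$ ($p{\left(D \right)} = D \left(- \frac{1}{6}\right) = - \frac{D}{6}$)
$O = 83$ ($O = 2 + \left(5 + 4\right)^{2} = 2 + 9^{2} = 2 + 81 = 83$)
$x{\left(j,Y \right)} = \frac{83 j}{12}$ ($x{\left(j,Y \right)} = - \frac{- \frac{j}{6} \cdot 83}{2} = - \frac{\left(- \frac{83}{6}\right) j}{2} = \frac{83 j}{12}$)
$244142 + x{\left(156,\left(J{\left(1,3 \right)} + 5\right) 0 \right)} = 244142 + \frac{83}{12} \cdot 156 = 244142 + 1079 = 245221$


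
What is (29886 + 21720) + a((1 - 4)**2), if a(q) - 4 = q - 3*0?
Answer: 51619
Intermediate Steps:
a(q) = 4 + q (a(q) = 4 + (q - 3*0) = 4 + (q + 0) = 4 + q)
(29886 + 21720) + a((1 - 4)**2) = (29886 + 21720) + (4 + (1 - 4)**2) = 51606 + (4 + (-3)**2) = 51606 + (4 + 9) = 51606 + 13 = 51619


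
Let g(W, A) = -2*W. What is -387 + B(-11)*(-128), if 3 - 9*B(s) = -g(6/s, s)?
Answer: -4897/11 ≈ -445.18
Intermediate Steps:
B(s) = ⅓ - 4/(3*s) (B(s) = ⅓ - (-1)*(-12/s)/9 = ⅓ - 4/(3*s))
-387 + B(-11)*(-128) = -387 + ((⅓)*(-4 - 11)/(-11))*(-128) = -387 + ((⅓)*(-1/11)*(-15))*(-128) = -387 + (5/11)*(-128) = -387 - 640/11 = -4897/11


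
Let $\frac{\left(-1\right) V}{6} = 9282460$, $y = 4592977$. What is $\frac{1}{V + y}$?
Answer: $- \frac{1}{51101783} \approx -1.9569 \cdot 10^{-8}$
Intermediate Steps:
$V = -55694760$ ($V = \left(-6\right) 9282460 = -55694760$)
$\frac{1}{V + y} = \frac{1}{-55694760 + 4592977} = \frac{1}{-51101783} = - \frac{1}{51101783}$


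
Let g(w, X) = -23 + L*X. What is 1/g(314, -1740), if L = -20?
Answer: 1/34777 ≈ 2.8755e-5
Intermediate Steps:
g(w, X) = -23 - 20*X
1/g(314, -1740) = 1/(-23 - 20*(-1740)) = 1/(-23 + 34800) = 1/34777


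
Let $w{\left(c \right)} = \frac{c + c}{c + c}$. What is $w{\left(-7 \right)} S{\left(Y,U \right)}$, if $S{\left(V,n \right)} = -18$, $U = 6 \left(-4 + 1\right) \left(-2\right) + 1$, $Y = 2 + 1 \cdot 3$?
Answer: $-18$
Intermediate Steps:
$Y = 5$ ($Y = 2 + 3 = 5$)
$U = 37$ ($U = 6 \left(-3\right) \left(-2\right) + 1 = \left(-18\right) \left(-2\right) + 1 = 36 + 1 = 37$)
$w{\left(c \right)} = 1$ ($w{\left(c \right)} = \frac{2 c}{2 c} = 2 c \frac{1}{2 c} = 1$)
$w{\left(-7 \right)} S{\left(Y,U \right)} = 1 \left(-18\right) = -18$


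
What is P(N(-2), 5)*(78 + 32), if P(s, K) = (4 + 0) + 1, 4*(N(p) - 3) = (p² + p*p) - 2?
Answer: 550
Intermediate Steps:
N(p) = 5/2 + p²/2 (N(p) = 3 + ((p² + p*p) - 2)/4 = 3 + ((p² + p²) - 2)/4 = 3 + (2*p² - 2)/4 = 3 + (-2 + 2*p²)/4 = 3 + (-½ + p²/2) = 5/2 + p²/2)
P(s, K) = 5 (P(s, K) = 4 + 1 = 5)
P(N(-2), 5)*(78 + 32) = 5*(78 + 32) = 5*110 = 550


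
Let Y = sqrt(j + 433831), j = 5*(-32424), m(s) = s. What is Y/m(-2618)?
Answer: -sqrt(271711)/2618 ≈ -0.19911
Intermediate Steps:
j = -162120
Y = sqrt(271711) (Y = sqrt(-162120 + 433831) = sqrt(271711) ≈ 521.26)
Y/m(-2618) = sqrt(271711)/(-2618) = sqrt(271711)*(-1/2618) = -sqrt(271711)/2618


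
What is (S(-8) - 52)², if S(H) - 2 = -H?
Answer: 1764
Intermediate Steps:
S(H) = 2 - H
(S(-8) - 52)² = ((2 - 1*(-8)) - 52)² = ((2 + 8) - 52)² = (10 - 52)² = (-42)² = 1764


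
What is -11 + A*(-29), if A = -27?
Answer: 772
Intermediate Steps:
-11 + A*(-29) = -11 - 27*(-29) = -11 + 783 = 772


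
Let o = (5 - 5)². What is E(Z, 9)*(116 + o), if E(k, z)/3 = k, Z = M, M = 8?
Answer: 2784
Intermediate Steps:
Z = 8
E(k, z) = 3*k
o = 0 (o = 0² = 0)
E(Z, 9)*(116 + o) = (3*8)*(116 + 0) = 24*116 = 2784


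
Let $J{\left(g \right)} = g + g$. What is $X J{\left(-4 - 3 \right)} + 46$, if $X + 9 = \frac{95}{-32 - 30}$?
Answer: $\frac{5997}{31} \approx 193.45$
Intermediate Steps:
$J{\left(g \right)} = 2 g$
$X = - \frac{653}{62}$ ($X = -9 + \frac{95}{-32 - 30} = -9 + \frac{95}{-62} = -9 + 95 \left(- \frac{1}{62}\right) = -9 - \frac{95}{62} = - \frac{653}{62} \approx -10.532$)
$X J{\left(-4 - 3 \right)} + 46 = - \frac{653 \cdot 2 \left(-4 - 3\right)}{62} + 46 = - \frac{653 \cdot 2 \left(-7\right)}{62} + 46 = \left(- \frac{653}{62}\right) \left(-14\right) + 46 = \frac{4571}{31} + 46 = \frac{5997}{31}$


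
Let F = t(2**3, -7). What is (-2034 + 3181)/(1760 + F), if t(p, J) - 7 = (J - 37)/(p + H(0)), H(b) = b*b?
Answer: 2294/3523 ≈ 0.65115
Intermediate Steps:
H(b) = b**2
t(p, J) = 7 + (-37 + J)/p (t(p, J) = 7 + (J - 37)/(p + 0**2) = 7 + (-37 + J)/(p + 0) = 7 + (-37 + J)/p)
F = 3/2 (F = (-37 - 7 + 7*2**3)/(2**3) = (-37 - 7 + 7*8)/8 = (-37 - 7 + 56)/8 = (1/8)*12 = 3/2 ≈ 1.5000)
(-2034 + 3181)/(1760 + F) = (-2034 + 3181)/(1760 + 3/2) = 1147/(3523/2) = 1147*(2/3523) = 2294/3523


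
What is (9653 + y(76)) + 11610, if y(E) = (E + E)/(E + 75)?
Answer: 3210865/151 ≈ 21264.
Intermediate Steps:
y(E) = 2*E/(75 + E) (y(E) = (2*E)/(75 + E) = 2*E/(75 + E))
(9653 + y(76)) + 11610 = (9653 + 2*76/(75 + 76)) + 11610 = (9653 + 2*76/151) + 11610 = (9653 + 2*76*(1/151)) + 11610 = (9653 + 152/151) + 11610 = 1457755/151 + 11610 = 3210865/151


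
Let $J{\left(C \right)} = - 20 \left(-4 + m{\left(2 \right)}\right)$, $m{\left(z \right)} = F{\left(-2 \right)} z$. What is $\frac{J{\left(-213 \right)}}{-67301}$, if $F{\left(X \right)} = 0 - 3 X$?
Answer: $\frac{160}{67301} \approx 0.0023774$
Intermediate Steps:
$F{\left(X \right)} = - 3 X$
$m{\left(z \right)} = 6 z$ ($m{\left(z \right)} = \left(-3\right) \left(-2\right) z = 6 z$)
$J{\left(C \right)} = -160$ ($J{\left(C \right)} = - 20 \left(-4 + 6 \cdot 2\right) = - 20 \left(-4 + 12\right) = \left(-20\right) 8 = -160$)
$\frac{J{\left(-213 \right)}}{-67301} = - \frac{160}{-67301} = \left(-160\right) \left(- \frac{1}{67301}\right) = \frac{160}{67301}$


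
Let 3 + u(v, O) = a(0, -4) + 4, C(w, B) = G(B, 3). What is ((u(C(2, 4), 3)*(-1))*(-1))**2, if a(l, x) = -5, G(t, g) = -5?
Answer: 16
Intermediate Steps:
C(w, B) = -5
u(v, O) = -4 (u(v, O) = -3 + (-5 + 4) = -3 - 1 = -4)
((u(C(2, 4), 3)*(-1))*(-1))**2 = (-4*(-1)*(-1))**2 = (4*(-1))**2 = (-4)**2 = 16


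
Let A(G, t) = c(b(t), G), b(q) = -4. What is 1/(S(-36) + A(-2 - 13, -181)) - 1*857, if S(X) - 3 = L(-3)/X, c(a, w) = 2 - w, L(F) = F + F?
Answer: -103691/121 ≈ -856.95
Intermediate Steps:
L(F) = 2*F
A(G, t) = 2 - G
S(X) = 3 - 6/X (S(X) = 3 + (2*(-3))/X = 3 - 6/X)
1/(S(-36) + A(-2 - 13, -181)) - 1*857 = 1/((3 - 6/(-36)) + (2 - (-2 - 13))) - 1*857 = 1/((3 - 6*(-1/36)) + (2 - 1*(-15))) - 857 = 1/((3 + 1/6) + (2 + 15)) - 857 = 1/(19/6 + 17) - 857 = 1/(121/6) - 857 = 6/121 - 857 = -103691/121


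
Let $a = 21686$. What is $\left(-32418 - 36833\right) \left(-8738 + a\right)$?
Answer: $-896661948$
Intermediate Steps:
$\left(-32418 - 36833\right) \left(-8738 + a\right) = \left(-32418 - 36833\right) \left(-8738 + 21686\right) = \left(-69251\right) 12948 = -896661948$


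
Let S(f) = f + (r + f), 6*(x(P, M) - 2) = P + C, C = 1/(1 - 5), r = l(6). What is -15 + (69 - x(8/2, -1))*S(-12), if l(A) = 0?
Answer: -1608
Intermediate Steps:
r = 0
C = -¼ (C = 1/(-4) = -¼ ≈ -0.25000)
x(P, M) = 47/24 + P/6 (x(P, M) = 2 + (P - ¼)/6 = 2 + (-¼ + P)/6 = 2 + (-1/24 + P/6) = 47/24 + P/6)
S(f) = 2*f (S(f) = f + (0 + f) = f + f = 2*f)
-15 + (69 - x(8/2, -1))*S(-12) = -15 + (69 - (47/24 + (8/2)/6))*(2*(-12)) = -15 + (69 - (47/24 + (8*(½))/6))*(-24) = -15 + (69 - (47/24 + (⅙)*4))*(-24) = -15 + (69 - (47/24 + ⅔))*(-24) = -15 + (69 - 1*21/8)*(-24) = -15 + (69 - 21/8)*(-24) = -15 + (531/8)*(-24) = -15 - 1593 = -1608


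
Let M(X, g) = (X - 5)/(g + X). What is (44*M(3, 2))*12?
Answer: -1056/5 ≈ -211.20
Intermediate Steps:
M(X, g) = (-5 + X)/(X + g)
(44*M(3, 2))*12 = (44*((-5 + 3)/(3 + 2)))*12 = (44*(-2/5))*12 = (44*((⅕)*(-2)))*12 = (44*(-⅖))*12 = -88/5*12 = -1056/5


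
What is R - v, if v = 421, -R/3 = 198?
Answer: -1015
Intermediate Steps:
R = -594 (R = -3*198 = -594)
R - v = -594 - 1*421 = -594 - 421 = -1015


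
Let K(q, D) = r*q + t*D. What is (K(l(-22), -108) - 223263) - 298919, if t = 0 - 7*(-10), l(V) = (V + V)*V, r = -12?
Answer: -541358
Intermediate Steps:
l(V) = 2*V**2 (l(V) = (2*V)*V = 2*V**2)
t = 70 (t = 0 + 70 = 70)
K(q, D) = -12*q + 70*D
(K(l(-22), -108) - 223263) - 298919 = ((-24*(-22)**2 + 70*(-108)) - 223263) - 298919 = ((-24*484 - 7560) - 223263) - 298919 = ((-12*968 - 7560) - 223263) - 298919 = ((-11616 - 7560) - 223263) - 298919 = (-19176 - 223263) - 298919 = -242439 - 298919 = -541358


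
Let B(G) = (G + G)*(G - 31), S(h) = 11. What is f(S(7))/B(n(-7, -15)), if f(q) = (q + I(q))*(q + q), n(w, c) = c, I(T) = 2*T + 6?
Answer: 143/230 ≈ 0.62174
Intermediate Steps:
I(T) = 6 + 2*T
f(q) = 2*q*(6 + 3*q) (f(q) = (q + (6 + 2*q))*(q + q) = (6 + 3*q)*(2*q) = 2*q*(6 + 3*q))
B(G) = 2*G*(-31 + G) (B(G) = (2*G)*(-31 + G) = 2*G*(-31 + G))
f(S(7))/B(n(-7, -15)) = (6*11*(2 + 11))/((2*(-15)*(-31 - 15))) = (6*11*13)/((2*(-15)*(-46))) = 858/1380 = 858*(1/1380) = 143/230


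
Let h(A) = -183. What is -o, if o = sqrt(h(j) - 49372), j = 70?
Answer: -I*sqrt(49555) ≈ -222.61*I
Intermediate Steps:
o = I*sqrt(49555) (o = sqrt(-183 - 49372) = sqrt(-49555) = I*sqrt(49555) ≈ 222.61*I)
-o = -I*sqrt(49555)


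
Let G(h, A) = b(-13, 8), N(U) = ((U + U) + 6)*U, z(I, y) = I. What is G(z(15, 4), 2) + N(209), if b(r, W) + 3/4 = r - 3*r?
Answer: 354565/4 ≈ 88641.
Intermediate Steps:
b(r, W) = -¾ - 2*r (b(r, W) = -¾ + (r - 3*r) = -¾ - 2*r)
N(U) = U*(6 + 2*U) (N(U) = (2*U + 6)*U = (6 + 2*U)*U = U*(6 + 2*U))
G(h, A) = 101/4 (G(h, A) = -¾ - 2*(-13) = -¾ + 26 = 101/4)
G(z(15, 4), 2) + N(209) = 101/4 + 2*209*(3 + 209) = 101/4 + 2*209*212 = 101/4 + 88616 = 354565/4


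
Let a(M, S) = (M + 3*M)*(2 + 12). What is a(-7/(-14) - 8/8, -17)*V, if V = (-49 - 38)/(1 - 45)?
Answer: -609/11 ≈ -55.364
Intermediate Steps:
V = 87/44 (V = -87/(-44) = -87*(-1/44) = 87/44 ≈ 1.9773)
a(M, S) = 56*M (a(M, S) = (4*M)*14 = 56*M)
a(-7/(-14) - 8/8, -17)*V = (56*(-7/(-14) - 8/8))*(87/44) = (56*(-7*(-1/14) - 8*⅛))*(87/44) = (56*(½ - 1))*(87/44) = (56*(-½))*(87/44) = -28*87/44 = -609/11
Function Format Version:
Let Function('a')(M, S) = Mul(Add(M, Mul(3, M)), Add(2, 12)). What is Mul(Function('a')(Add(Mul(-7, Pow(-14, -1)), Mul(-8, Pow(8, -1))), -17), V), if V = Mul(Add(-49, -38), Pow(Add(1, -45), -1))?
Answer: Rational(-609, 11) ≈ -55.364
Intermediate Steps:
V = Rational(87, 44) (V = Mul(-87, Pow(-44, -1)) = Mul(-87, Rational(-1, 44)) = Rational(87, 44) ≈ 1.9773)
Function('a')(M, S) = Mul(56, M) (Function('a')(M, S) = Mul(Mul(4, M), 14) = Mul(56, M))
Mul(Function('a')(Add(Mul(-7, Pow(-14, -1)), Mul(-8, Pow(8, -1))), -17), V) = Mul(Mul(56, Add(Mul(-7, Pow(-14, -1)), Mul(-8, Pow(8, -1)))), Rational(87, 44)) = Mul(Mul(56, Add(Mul(-7, Rational(-1, 14)), Mul(-8, Rational(1, 8)))), Rational(87, 44)) = Mul(Mul(56, Add(Rational(1, 2), -1)), Rational(87, 44)) = Mul(Mul(56, Rational(-1, 2)), Rational(87, 44)) = Mul(-28, Rational(87, 44)) = Rational(-609, 11)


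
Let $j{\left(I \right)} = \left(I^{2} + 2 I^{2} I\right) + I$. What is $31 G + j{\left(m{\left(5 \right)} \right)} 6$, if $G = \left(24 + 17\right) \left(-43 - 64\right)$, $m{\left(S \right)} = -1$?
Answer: $-136009$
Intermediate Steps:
$j{\left(I \right)} = I + I^{2} + 2 I^{3}$ ($j{\left(I \right)} = \left(I^{2} + 2 I^{3}\right) + I = I + I^{2} + 2 I^{3}$)
$G = -4387$ ($G = 41 \left(-107\right) = -4387$)
$31 G + j{\left(m{\left(5 \right)} \right)} 6 = 31 \left(-4387\right) + - (1 - 1 + 2 \left(-1\right)^{2}) 6 = -135997 + - (1 - 1 + 2 \cdot 1) 6 = -135997 + - (1 - 1 + 2) 6 = -135997 + \left(-1\right) 2 \cdot 6 = -135997 - 12 = -136009$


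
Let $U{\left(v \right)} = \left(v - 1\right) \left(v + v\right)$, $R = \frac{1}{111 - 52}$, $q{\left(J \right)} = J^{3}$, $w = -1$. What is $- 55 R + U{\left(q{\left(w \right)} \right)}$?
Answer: $\frac{181}{59} \approx 3.0678$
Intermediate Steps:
$R = \frac{1}{59} \approx 0.016949$
$U{\left(v \right)} = 2 v \left(-1 + v\right)$ ($U{\left(v \right)} = \left(-1 + v\right) 2 v = 2 v \left(-1 + v\right)$)
$- 55 R + U{\left(q{\left(w \right)} \right)} = \left(-55\right) \frac{1}{59} + 2 \left(-1\right)^{3} \left(-1 + \left(-1\right)^{3}\right) = - \frac{55}{59} + 2 \left(-1\right) \left(-1 - 1\right) = - \frac{55}{59} + 2 \left(-1\right) \left(-2\right) = - \frac{55}{59} + 4 = \frac{181}{59}$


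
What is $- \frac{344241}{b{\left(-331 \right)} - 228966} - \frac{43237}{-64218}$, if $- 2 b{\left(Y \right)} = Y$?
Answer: $\frac{63998231513}{29386221018} \approx 2.1778$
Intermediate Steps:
$b{\left(Y \right)} = - \frac{Y}{2}$
$- \frac{344241}{b{\left(-331 \right)} - 228966} - \frac{43237}{-64218} = - \frac{344241}{\left(- \frac{1}{2}\right) \left(-331\right) - 228966} - \frac{43237}{-64218} = - \frac{344241}{\frac{331}{2} - 228966} - - \frac{43237}{64218} = - \frac{344241}{- \frac{457601}{2}} + \frac{43237}{64218} = \left(-344241\right) \left(- \frac{2}{457601}\right) + \frac{43237}{64218} = \frac{688482}{457601} + \frac{43237}{64218} = \frac{63998231513}{29386221018}$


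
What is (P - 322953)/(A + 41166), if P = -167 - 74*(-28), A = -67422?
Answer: 13377/1094 ≈ 12.228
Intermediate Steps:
P = 1905 (P = -167 + 2072 = 1905)
(P - 322953)/(A + 41166) = (1905 - 322953)/(-67422 + 41166) = -321048/(-26256) = -321048*(-1/26256) = 13377/1094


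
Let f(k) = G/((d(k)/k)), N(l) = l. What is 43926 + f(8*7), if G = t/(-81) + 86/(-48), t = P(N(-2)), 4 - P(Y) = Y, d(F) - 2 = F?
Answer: 68785295/1566 ≈ 43924.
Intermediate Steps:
d(F) = 2 + F
P(Y) = 4 - Y
t = 6 (t = 4 - 1*(-2) = 4 + 2 = 6)
G = -403/216 (G = 6/(-81) + 86/(-48) = 6*(-1/81) + 86*(-1/48) = -2/27 - 43/24 = -403/216 ≈ -1.8657)
f(k) = -403*k/(216*(2 + k)) (f(k) = -403*k/(2 + k)/216 = -403*k/(216*(2 + k)))
43926 + f(8*7) = 43926 - 403*8*7/(432 + 216*(8*7)) = 43926 - 403*56/(432 + 216*56) = 43926 - 403*56/(432 + 12096) = 43926 - 403*56/12528 = 43926 - 403*56*1/12528 = 43926 - 2821/1566 = 68785295/1566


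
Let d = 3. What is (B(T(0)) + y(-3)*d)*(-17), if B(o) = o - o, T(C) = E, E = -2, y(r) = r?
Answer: 153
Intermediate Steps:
T(C) = -2
B(o) = 0
(B(T(0)) + y(-3)*d)*(-17) = (0 - 3*3)*(-17) = (0 - 9)*(-17) = -9*(-17) = 153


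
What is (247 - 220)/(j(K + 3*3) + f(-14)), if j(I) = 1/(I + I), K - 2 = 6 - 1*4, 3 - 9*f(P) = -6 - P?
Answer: -6318/121 ≈ -52.215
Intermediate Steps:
f(P) = 1 + P/9 (f(P) = ⅓ - (-6 - P)/9 = ⅓ + (⅔ + P/9) = 1 + P/9)
K = 4 (K = 2 + (6 - 1*4) = 2 + (6 - 4) = 2 + 2 = 4)
j(I) = 1/(2*I)
(247 - 220)/(j(K + 3*3) + f(-14)) = (247 - 220)/(1/(2*(4 + 3*3)) + (1 + (⅑)*(-14))) = 27/(1/(2*(4 + 9)) + (1 - 14/9)) = 27/((½)/13 - 5/9) = 27/((½)*(1/13) - 5/9) = 27/(1/26 - 5/9) = 27/(-121/234) = 27*(-234/121) = -6318/121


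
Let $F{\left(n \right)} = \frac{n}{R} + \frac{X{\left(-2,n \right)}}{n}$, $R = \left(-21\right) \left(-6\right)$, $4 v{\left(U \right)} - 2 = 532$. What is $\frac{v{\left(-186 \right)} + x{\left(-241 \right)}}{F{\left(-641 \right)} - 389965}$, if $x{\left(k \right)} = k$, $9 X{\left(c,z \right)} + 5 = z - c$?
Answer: $\frac{578823}{2099754337} \approx 0.00027566$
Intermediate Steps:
$v{\left(U \right)} = \frac{267}{2}$ ($v{\left(U \right)} = \frac{1}{2} + \frac{1}{4} \cdot 532 = \frac{1}{2} + 133 = \frac{267}{2}$)
$R = 126$
$X{\left(c,z \right)} = - \frac{5}{9} - \frac{c}{9} + \frac{z}{9}$ ($X{\left(c,z \right)} = - \frac{5}{9} + \frac{z - c}{9} = - \frac{5}{9} - \left(- \frac{z}{9} + \frac{c}{9}\right) = - \frac{5}{9} - \frac{c}{9} + \frac{z}{9}$)
$F{\left(n \right)} = \frac{n}{126} + \frac{- \frac{1}{3} + \frac{n}{9}}{n}$ ($F{\left(n \right)} = \frac{n}{126} + \frac{- \frac{5}{9} - - \frac{2}{9} + \frac{n}{9}}{n} = n \frac{1}{126} + \frac{- \frac{5}{9} + \frac{2}{9} + \frac{n}{9}}{n} = \frac{n}{126} + \frac{- \frac{1}{3} + \frac{n}{9}}{n}$)
$\frac{v{\left(-186 \right)} + x{\left(-241 \right)}}{F{\left(-641 \right)} - 389965} = \frac{\frac{267}{2} - 241}{\frac{-42 + \left(-641\right)^{2} + 14 \left(-641\right)}{126 \left(-641\right)} - 389965} = - \frac{215}{2 \left(\frac{1}{126} \left(- \frac{1}{641}\right) \left(-42 + 410881 - 8974\right) - 389965\right)} = - \frac{215}{2 \left(\frac{1}{126} \left(- \frac{1}{641}\right) 401865 - 389965\right)} = - \frac{215}{2 \left(- \frac{133955}{26922} - 389965\right)} = - \frac{215}{2 \left(- \frac{10498771685}{26922}\right)} = \left(- \frac{215}{2}\right) \left(- \frac{26922}{10498771685}\right) = \frac{578823}{2099754337}$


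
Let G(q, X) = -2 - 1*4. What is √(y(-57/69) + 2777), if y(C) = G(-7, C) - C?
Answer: 2*√366574/23 ≈ 52.648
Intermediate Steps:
G(q, X) = -6 (G(q, X) = -2 - 4 = -6)
y(C) = -6 - C
√(y(-57/69) + 2777) = √((-6 - (-57)/69) + 2777) = √((-6 - 1*(-19/23)) + 2777) = √((-6 + 19/23) + 2777) = √(-119/23 + 2777) = √(63752/23) = 2*√366574/23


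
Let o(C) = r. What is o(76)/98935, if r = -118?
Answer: -118/98935 ≈ -0.0011927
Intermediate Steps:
o(C) = -118
o(76)/98935 = -118/98935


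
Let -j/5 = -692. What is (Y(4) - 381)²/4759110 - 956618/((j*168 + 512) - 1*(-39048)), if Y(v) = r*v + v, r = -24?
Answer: -220687518881/147732292620 ≈ -1.4938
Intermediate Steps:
j = 3460 (j = -5*(-692) = 3460)
Y(v) = -23*v (Y(v) = -24*v + v = -23*v)
(Y(4) - 381)²/4759110 - 956618/((j*168 + 512) - 1*(-39048)) = (-23*4 - 381)²/4759110 - 956618/((3460*168 + 512) - 1*(-39048)) = (-92 - 381)²*(1/4759110) - 956618/((581280 + 512) + 39048) = (-473)²*(1/4759110) - 956618/(581792 + 39048) = 223729*(1/4759110) - 956618/620840 = 223729/4759110 - 956618*1/620840 = 223729/4759110 - 478309/310420 = -220687518881/147732292620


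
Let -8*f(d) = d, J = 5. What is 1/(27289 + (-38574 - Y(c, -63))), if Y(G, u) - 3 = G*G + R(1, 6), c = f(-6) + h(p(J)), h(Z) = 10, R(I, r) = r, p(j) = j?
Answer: -16/182553 ≈ -8.7646e-5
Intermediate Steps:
f(d) = -d/8
c = 43/4 (c = -⅛*(-6) + 10 = ¾ + 10 = 43/4 ≈ 10.750)
Y(G, u) = 9 + G² (Y(G, u) = 3 + (G*G + 6) = 3 + (G² + 6) = 3 + (6 + G²) = 9 + G²)
1/(27289 + (-38574 - Y(c, -63))) = 1/(27289 + (-38574 - (9 + (43/4)²))) = 1/(27289 + (-38574 - (9 + 1849/16))) = 1/(27289 + (-38574 - 1*1993/16)) = 1/(27289 + (-38574 - 1993/16)) = 1/(27289 - 619177/16) = 1/(-182553/16) = -16/182553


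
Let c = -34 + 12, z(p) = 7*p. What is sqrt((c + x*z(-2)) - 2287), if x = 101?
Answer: I*sqrt(3723) ≈ 61.016*I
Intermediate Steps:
c = -22
sqrt((c + x*z(-2)) - 2287) = sqrt((-22 + 101*(7*(-2))) - 2287) = sqrt((-22 + 101*(-14)) - 2287) = sqrt((-22 - 1414) - 2287) = sqrt(-1436 - 2287) = sqrt(-3723) = I*sqrt(3723)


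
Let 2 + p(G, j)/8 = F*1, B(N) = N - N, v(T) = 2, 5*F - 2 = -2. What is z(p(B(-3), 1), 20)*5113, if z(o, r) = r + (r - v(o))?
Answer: 194294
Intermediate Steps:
F = 0 (F = ⅖ + (⅕)*(-2) = ⅖ - ⅖ = 0)
B(N) = 0
p(G, j) = -16 (p(G, j) = -16 + 8*(0*1) = -16 + 8*0 = -16 + 0 = -16)
z(o, r) = -2 + 2*r (z(o, r) = r + (r - 1*2) = r + (r - 2) = r + (-2 + r) = -2 + 2*r)
z(p(B(-3), 1), 20)*5113 = (-2 + 2*20)*5113 = (-2 + 40)*5113 = 38*5113 = 194294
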